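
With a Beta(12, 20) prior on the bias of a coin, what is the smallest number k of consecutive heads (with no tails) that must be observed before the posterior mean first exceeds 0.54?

k = 12

After k heads and 0 tails the posterior is Beta(12+k, 20), with mean (12+k)/(12+20+k).
Set (12+k)/(32+k) > 0.54 and solve: k > (0.54·32 − 12)/(1 − 0.54) = 11.478.
The smallest integer exceeding 11.478 is 12.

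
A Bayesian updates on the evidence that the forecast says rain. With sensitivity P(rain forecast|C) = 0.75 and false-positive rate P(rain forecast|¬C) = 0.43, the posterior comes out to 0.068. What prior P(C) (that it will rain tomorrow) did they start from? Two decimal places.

P(C) = 0.04

In odds form, posterior odds = prior odds × likelihood ratio, so prior odds = posterior odds ÷ LR.
Posterior odds = 0.068/(1−0.068) = 0.0730. LR = 0.75/0.43 = 1.7442.
Prior odds = 0.0730/1.7442 = 0.0419, so P(C) = 0.0419/(1+0.0419) ≈ 0.04.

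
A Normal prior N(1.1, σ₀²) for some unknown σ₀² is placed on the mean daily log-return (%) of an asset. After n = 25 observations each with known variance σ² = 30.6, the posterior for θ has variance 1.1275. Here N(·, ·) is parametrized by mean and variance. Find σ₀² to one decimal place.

σ₀² = 14.3

For the Normal–Normal model with known σ², precisions add: τ_n = τ₀ + n/σ².
So 1/σ₀² = 1/1.1275 − 25/30.6 = 0.886918 − 0.816993 = 0.069925.
Hence σ₀² = 1/0.069925 ≈ 14.3.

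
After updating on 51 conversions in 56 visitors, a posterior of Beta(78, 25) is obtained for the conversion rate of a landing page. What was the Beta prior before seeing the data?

Beta(27, 20)

A Beta(α, β) prior with s successes and f failures in binomial data gives a Beta(α+s, β+f) posterior.
So α = 78 − 51 = 27 and β = 25 − 5 = 20.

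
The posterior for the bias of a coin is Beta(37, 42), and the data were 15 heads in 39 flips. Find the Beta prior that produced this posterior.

Beta(22, 18)

Beta is conjugate to the binomial likelihood: posterior = Beta(α+s, β+f).
So α = 37 − 15 = 22 and β = 42 − 24 = 18.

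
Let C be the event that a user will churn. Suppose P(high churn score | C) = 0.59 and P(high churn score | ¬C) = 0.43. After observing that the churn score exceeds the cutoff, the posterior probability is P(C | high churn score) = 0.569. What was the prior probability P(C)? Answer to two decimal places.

P(C) = 0.49

In odds form, posterior odds = prior odds × likelihood ratio, so prior odds = posterior odds ÷ LR.
Posterior odds = 0.569/(1−0.569) = 1.3202. LR = 0.59/0.43 = 1.3721.
Prior odds = 1.3202/1.3721 = 0.9622, so P(C) = 0.9622/(1+0.9622) ≈ 0.49.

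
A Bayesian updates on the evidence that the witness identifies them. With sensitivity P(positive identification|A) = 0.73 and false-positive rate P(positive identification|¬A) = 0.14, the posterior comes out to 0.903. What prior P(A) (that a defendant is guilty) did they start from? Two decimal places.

P(A) = 0.64

In odds form, posterior odds = prior odds × likelihood ratio, so prior odds = posterior odds ÷ LR.
Posterior odds = 0.903/(1−0.903) = 9.3093. LR = 0.73/0.14 = 5.2143.
Prior odds = 9.3093/5.2143 = 1.7853, so P(A) = 1.7853/(1+1.7853) ≈ 0.64.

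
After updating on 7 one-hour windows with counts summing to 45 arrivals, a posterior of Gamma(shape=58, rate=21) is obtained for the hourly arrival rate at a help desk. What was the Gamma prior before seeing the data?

Gamma–Poisson conjugacy: posterior shape = α + Σxᵢ, posterior rate = β + n.
So α = 58 − 45 = 13 and β = 21 − 7 = 14.

Gamma(shape=13, rate=14)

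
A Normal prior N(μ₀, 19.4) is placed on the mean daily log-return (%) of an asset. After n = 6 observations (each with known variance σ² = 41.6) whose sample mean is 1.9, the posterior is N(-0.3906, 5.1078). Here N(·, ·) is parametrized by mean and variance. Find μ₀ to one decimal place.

μ₀ = -6.8

With known observation variance, the Normal–Normal posterior has precision τ_n = τ₀ + n/σ² and mean μ_n = (τ₀μ₀ + (n/σ²)x̄)/τ_n.
Here τ₀ = 1/19.4 = 0.051546 and τ_data = 6/41.6 = 0.144231, so τ_n = 0.195777.
Rearranging for μ₀: μ₀ = (μ_n·τ_n − τ_data·x̄)/τ₀ = (-0.3906·0.195777 − 0.144231·1.9) / 0.051546 = -0.350509/0.051546 ≈ -6.8.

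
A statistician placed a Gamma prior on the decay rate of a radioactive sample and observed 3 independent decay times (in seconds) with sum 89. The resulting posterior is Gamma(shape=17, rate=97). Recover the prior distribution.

For an exponential likelihood with a Gamma(α, β) prior on the rate, n observations with total T give posterior Gamma(α+n, β+T).
So α = 17 − 3 = 14 and β = 97 − 89 = 8.

Gamma(shape=14, rate=8)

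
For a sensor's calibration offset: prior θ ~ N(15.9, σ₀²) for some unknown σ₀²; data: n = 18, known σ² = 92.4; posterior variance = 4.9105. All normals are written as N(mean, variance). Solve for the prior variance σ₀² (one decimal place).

For the Normal–Normal model with known σ², precisions add: τ_n = τ₀ + n/σ².
So 1/σ₀² = 1/4.9105 − 18/92.4 = 0.203645 − 0.194805 = 0.008840.
Hence σ₀² = 1/0.008840 ≈ 113.1.

σ₀² = 113.1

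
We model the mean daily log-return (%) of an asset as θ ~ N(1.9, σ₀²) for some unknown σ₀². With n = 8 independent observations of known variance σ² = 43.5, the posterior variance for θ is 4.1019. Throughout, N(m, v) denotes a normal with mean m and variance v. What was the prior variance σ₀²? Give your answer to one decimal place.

σ₀² = 16.7

For the Normal–Normal model with known σ², precisions add: τ_n = τ₀ + n/σ².
So 1/σ₀² = 1/4.1019 − 8/43.5 = 0.243789 − 0.183908 = 0.059881.
Hence σ₀² = 1/0.059881 ≈ 16.7.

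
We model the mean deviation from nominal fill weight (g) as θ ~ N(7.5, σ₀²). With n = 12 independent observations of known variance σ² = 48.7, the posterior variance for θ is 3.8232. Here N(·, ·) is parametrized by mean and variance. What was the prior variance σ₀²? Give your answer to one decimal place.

For the Normal–Normal model with known σ², precisions add: τ_n = τ₀ + n/σ².
So 1/σ₀² = 1/3.8232 − 12/48.7 = 0.261561 − 0.246407 = 0.015154.
Hence σ₀² = 1/0.015154 ≈ 66.0.

σ₀² = 66.0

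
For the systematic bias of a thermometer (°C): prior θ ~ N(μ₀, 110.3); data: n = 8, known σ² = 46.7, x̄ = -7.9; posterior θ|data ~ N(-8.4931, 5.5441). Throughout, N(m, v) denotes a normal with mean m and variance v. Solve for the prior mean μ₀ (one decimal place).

μ₀ = -19.7

The posterior mean is a precision-weighted average: μ_n = (τ₀μ₀ + τ_data·x̄)/(τ₀+τ_data), with τ₀=1/σ₀² and τ_data=n/σ².
Here τ₀ = 1/110.3 = 0.009066 and τ_data = 8/46.7 = 0.171306, so τ_n = 0.180372.
Rearranging for μ₀: μ₀ = (μ_n·τ_n − τ_data·x̄)/τ₀ = (-8.4931·0.180372 − 0.171306·-7.9) / 0.009066 = -0.178600/0.009066 ≈ -19.7.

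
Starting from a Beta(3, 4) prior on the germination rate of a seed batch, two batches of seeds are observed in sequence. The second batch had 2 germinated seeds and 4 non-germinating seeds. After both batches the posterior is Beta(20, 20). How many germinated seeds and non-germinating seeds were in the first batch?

Sequential conjugate updates are equivalent to a single update on the pooled data, so total successes = posterior α − prior α and total failures = posterior β − prior β.
Total across both batches: 20−3=17 germinated seeds, 20−4=16 non-germinating seeds.
Subtract the second batch: 17−2=15 germinated seeds and 16−4=12 non-germinating seeds.

15 germinated seeds and 12 non-germinating seeds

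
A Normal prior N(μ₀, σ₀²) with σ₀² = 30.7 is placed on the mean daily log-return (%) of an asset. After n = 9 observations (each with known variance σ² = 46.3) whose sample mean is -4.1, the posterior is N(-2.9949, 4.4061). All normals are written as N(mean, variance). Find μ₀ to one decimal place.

μ₀ = 3.6

With known observation variance, the Normal–Normal posterior has precision τ_n = τ₀ + n/σ² and mean μ_n = (τ₀μ₀ + (n/σ²)x̄)/τ_n.
Here τ₀ = 1/30.7 = 0.032573 and τ_data = 9/46.3 = 0.194384, so τ_n = 0.226957.
Rearranging for μ₀: μ₀ = (μ_n·τ_n − τ_data·x̄)/τ₀ = (-2.9949·0.226957 − 0.194384·-4.1) / 0.032573 = 0.117261/0.032573 ≈ 3.6.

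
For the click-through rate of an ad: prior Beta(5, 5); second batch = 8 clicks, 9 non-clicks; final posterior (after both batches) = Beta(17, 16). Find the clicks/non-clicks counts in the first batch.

4 clicks and 2 non-clicks

Sequential conjugate updates are equivalent to a single update on the pooled data, so total successes = posterior α − prior α and total failures = posterior β − prior β.
Total across both batches: 17−5=12 clicks, 16−5=11 non-clicks.
Subtract the second batch: 12−8=4 clicks and 11−9=2 non-clicks.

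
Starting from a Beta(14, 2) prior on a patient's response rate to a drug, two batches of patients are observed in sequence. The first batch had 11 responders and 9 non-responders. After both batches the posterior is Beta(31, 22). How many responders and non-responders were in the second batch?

Because Beta–binomial updating is additive in the counts, the combined data contributed (α_post−α_prior, β_post−β_prior) successes and failures.
Total across both batches: 31−14=17 responders, 22−2=20 non-responders.
Subtract the first batch: 17−11=6 responders and 20−9=11 non-responders.

6 responders and 11 non-responders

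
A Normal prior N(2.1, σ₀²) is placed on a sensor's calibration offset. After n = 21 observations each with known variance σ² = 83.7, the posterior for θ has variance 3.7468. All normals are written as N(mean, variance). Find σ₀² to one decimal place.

Posterior precision equals prior precision plus data precision: 1/σ_n² = 1/σ₀² + n/σ².
So 1/σ₀² = 1/3.7468 − 21/83.7 = 0.266894 − 0.250896 = 0.015998.
Hence σ₀² = 1/0.015998 ≈ 62.5.

σ₀² = 62.5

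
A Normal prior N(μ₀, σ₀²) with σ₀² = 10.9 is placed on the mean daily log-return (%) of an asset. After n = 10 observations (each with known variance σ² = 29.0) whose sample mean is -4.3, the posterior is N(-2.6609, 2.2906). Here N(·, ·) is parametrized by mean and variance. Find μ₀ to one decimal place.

With known observation variance, the Normal–Normal posterior has precision τ_n = τ₀ + n/σ² and mean μ_n = (τ₀μ₀ + (n/σ²)x̄)/τ_n.
Here τ₀ = 1/10.9 = 0.091743 and τ_data = 10/29.0 = 0.344828, so τ_n = 0.436571.
Rearranging for μ₀: μ₀ = (μ_n·τ_n − τ_data·x̄)/τ₀ = (-2.6609·0.436571 − 0.344828·-4.3) / 0.091743 = 0.321089/0.091743 ≈ 3.5.

μ₀ = 3.5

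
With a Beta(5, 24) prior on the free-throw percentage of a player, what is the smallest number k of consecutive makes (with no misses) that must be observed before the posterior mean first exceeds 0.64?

After k makes and 0 misses the posterior is Beta(5+k, 24), with mean (5+k)/(5+24+k).
Set (5+k)/(29+k) > 0.64 and solve: k > (0.64·29 − 5)/(1 − 0.64) = 37.667.
The smallest integer exceeding 37.667 is 38.

k = 38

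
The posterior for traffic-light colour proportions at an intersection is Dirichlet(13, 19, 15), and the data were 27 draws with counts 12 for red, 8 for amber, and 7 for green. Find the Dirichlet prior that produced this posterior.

Dirichlet(1, 11, 8)

For a Dirichlet(α) prior with multinomial counts c, the posterior is Dirichlet(α + c) componentwise.
Subtract each count from the matching posterior parameter: 13−12=1, 19−8=11, 15−7=8.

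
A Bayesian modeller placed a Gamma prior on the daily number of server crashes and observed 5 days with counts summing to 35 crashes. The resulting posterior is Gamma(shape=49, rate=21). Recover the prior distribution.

A Gamma(α, β) prior (rate parametrization) on a Poisson rate with n observations summing to S gives posterior Gamma(α+S, β+n).
So α = 49 − 35 = 14 and β = 21 − 5 = 16.

Gamma(shape=14, rate=16)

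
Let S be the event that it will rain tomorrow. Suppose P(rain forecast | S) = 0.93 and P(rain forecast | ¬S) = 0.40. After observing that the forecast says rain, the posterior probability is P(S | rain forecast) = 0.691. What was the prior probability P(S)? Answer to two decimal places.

Bayes' rule in odds form gives O(S|E) = O(S)·[P(E|S)/P(E|¬S)], hence O(S) = O(S|E)/LR.
Posterior odds = 0.691/(1−0.691) = 2.2362. LR = 0.93/0.40 = 2.3250.
Prior odds = 2.2362/2.3250 = 0.9618, so P(S) = 0.9618/(1+0.9618) ≈ 0.49.

P(S) = 0.49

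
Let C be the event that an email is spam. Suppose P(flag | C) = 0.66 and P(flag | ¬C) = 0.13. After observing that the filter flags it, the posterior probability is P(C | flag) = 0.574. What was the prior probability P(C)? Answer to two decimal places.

P(C) = 0.21

Bayes' rule in odds form gives O(C|E) = O(C)·[P(E|C)/P(E|¬C)], hence O(C) = O(C|E)/LR.
Posterior odds = 0.574/(1−0.574) = 1.3474. LR = 0.66/0.13 = 5.0769.
Prior odds = 1.3474/5.0769 = 0.2654, so P(C) = 0.2654/(1+0.2654) ≈ 0.21.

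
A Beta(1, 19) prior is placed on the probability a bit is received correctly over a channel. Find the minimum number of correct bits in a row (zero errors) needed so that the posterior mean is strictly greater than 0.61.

k = 29

After k correct bits and 0 errors the posterior is Beta(1+k, 19), with mean (1+k)/(1+19+k).
Set (1+k)/(20+k) > 0.61 and solve: k > (0.61·20 − 1)/(1 − 0.61) = 28.718.
The smallest integer exceeding 28.718 is 29.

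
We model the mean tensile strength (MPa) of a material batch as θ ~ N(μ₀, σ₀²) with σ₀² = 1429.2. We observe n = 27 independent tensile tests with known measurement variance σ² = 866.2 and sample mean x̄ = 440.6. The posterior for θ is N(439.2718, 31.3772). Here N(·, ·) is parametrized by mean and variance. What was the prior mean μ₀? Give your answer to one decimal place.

μ₀ = 380.1

The posterior mean is a precision-weighted average: μ_n = (τ₀μ₀ + τ_data·x̄)/(τ₀+τ_data), with τ₀=1/σ₀² and τ_data=n/σ².
Here τ₀ = 1/1429.2 = 0.000700 and τ_data = 27/866.2 = 0.031171, so τ_n = 0.031871.
Rearranging for μ₀: μ₀ = (μ_n·τ_n − τ_data·x̄)/τ₀ = (439.2718·0.031871 − 0.031171·440.6) / 0.000700 = 0.266089/0.000700 ≈ 380.1.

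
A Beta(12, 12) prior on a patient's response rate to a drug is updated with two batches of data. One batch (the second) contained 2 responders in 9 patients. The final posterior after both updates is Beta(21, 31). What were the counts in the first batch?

7 responders and 12 non-responders

Because Beta–binomial updating is additive in the counts, the combined data contributed (α_post−α_prior, β_post−β_prior) successes and failures.
Total across both batches: 21−12=9 responders, 31−12=19 non-responders.
Subtract the second batch: 9−2=7 responders and 19−7=12 non-responders.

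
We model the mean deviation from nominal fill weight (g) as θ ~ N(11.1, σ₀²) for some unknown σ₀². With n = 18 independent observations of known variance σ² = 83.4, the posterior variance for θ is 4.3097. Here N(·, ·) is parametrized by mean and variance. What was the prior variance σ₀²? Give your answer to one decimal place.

σ₀² = 61.7

For the Normal–Normal model with known σ², precisions add: τ_n = τ₀ + n/σ².
So 1/σ₀² = 1/4.3097 − 18/83.4 = 0.232035 − 0.215827 = 0.016208.
Hence σ₀² = 1/0.016208 ≈ 61.7.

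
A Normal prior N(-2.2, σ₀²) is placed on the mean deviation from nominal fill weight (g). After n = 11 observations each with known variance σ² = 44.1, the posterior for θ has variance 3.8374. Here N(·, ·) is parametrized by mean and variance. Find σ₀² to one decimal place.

Posterior precision equals prior precision plus data precision: 1/σ_n² = 1/σ₀² + n/σ².
So 1/σ₀² = 1/3.8374 − 11/44.1 = 0.260593 − 0.249433 = 0.011160.
Hence σ₀² = 1/0.011160 ≈ 89.6.

σ₀² = 89.6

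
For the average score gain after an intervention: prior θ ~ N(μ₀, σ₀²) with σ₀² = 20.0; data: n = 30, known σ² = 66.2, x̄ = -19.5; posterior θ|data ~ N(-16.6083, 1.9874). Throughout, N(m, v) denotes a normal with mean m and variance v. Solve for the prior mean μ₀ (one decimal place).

μ₀ = 9.6

With known observation variance, the Normal–Normal posterior has precision τ_n = τ₀ + n/σ² and mean μ_n = (τ₀μ₀ + (n/σ²)x̄)/τ_n.
Here τ₀ = 1/20.0 = 0.050000 and τ_data = 30/66.2 = 0.453172, so τ_n = 0.503172.
Rearranging for μ₀: μ₀ = (μ_n·τ_n − τ_data·x̄)/τ₀ = (-16.6083·0.503172 − 0.453172·-19.5) / 0.050000 = 0.480022/0.050000 ≈ 9.6.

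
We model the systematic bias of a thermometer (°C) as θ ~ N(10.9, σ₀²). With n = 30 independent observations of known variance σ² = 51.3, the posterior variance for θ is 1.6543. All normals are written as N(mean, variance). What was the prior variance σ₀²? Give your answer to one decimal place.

σ₀² = 50.8

For the Normal–Normal model with known σ², precisions add: τ_n = τ₀ + n/σ².
So 1/σ₀² = 1/1.6543 − 30/51.3 = 0.604485 − 0.584795 = 0.019690.
Hence σ₀² = 1/0.019690 ≈ 50.8.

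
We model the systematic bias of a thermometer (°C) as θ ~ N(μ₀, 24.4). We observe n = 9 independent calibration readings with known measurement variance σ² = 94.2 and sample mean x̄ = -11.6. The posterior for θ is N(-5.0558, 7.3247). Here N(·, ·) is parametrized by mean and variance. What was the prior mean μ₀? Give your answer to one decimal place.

The posterior mean is a precision-weighted average: μ_n = (τ₀μ₀ + τ_data·x̄)/(τ₀+τ_data), with τ₀=1/σ₀² and τ_data=n/σ².
Here τ₀ = 1/24.4 = 0.040984 and τ_data = 9/94.2 = 0.095541, so τ_n = 0.136525.
Rearranging for μ₀: μ₀ = (μ_n·τ_n − τ_data·x̄)/τ₀ = (-5.0558·0.136525 − 0.095541·-11.6) / 0.040984 = 0.418033/0.040984 ≈ 10.2.

μ₀ = 10.2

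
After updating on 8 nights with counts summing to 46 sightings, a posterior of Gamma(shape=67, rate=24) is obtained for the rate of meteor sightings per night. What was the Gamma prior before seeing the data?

A Gamma(α, β) prior (rate parametrization) on a Poisson rate with n observations summing to S gives posterior Gamma(α+S, β+n).
So α = 67 − 46 = 21 and β = 24 − 8 = 16.

Gamma(shape=21, rate=16)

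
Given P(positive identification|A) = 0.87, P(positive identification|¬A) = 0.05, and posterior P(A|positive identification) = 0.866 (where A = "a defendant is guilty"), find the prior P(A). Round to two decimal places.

Bayes' rule in odds form gives O(A|E) = O(A)·[P(E|A)/P(E|¬A)], hence O(A) = O(A|E)/LR.
Posterior odds = 0.866/(1−0.866) = 6.4627. LR = 0.87/0.05 = 17.4000.
Prior odds = 6.4627/17.4000 = 0.3714, so P(A) = 0.3714/(1+0.3714) ≈ 0.27.

P(A) = 0.27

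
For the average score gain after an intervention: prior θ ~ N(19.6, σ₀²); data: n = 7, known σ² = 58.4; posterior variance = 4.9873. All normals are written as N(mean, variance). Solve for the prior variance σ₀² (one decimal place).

Posterior precision equals prior precision plus data precision: 1/σ_n² = 1/σ₀² + n/σ².
So 1/σ₀² = 1/4.9873 − 7/58.4 = 0.200509 − 0.119863 = 0.080646.
Hence σ₀² = 1/0.080646 ≈ 12.4.

σ₀² = 12.4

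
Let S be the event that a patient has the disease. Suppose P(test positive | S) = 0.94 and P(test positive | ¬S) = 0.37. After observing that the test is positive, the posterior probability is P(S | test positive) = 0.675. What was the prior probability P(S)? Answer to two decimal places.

Bayes' rule in odds form gives O(S|E) = O(S)·[P(E|S)/P(E|¬S)], hence O(S) = O(S|E)/LR.
Posterior odds = 0.675/(1−0.675) = 2.0769. LR = 0.94/0.37 = 2.5405.
Prior odds = 2.0769/2.5405 = 0.8175, so P(S) = 0.8175/(1+0.8175) ≈ 0.45.

P(S) = 0.45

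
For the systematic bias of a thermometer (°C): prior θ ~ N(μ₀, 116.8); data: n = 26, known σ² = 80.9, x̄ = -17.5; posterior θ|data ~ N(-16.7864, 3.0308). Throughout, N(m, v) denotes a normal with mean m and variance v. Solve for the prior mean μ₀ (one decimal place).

μ₀ = 10.0

With known observation variance, the Normal–Normal posterior has precision τ_n = τ₀ + n/σ² and mean μ_n = (τ₀μ₀ + (n/σ²)x̄)/τ_n.
Here τ₀ = 1/116.8 = 0.008562 and τ_data = 26/80.9 = 0.321384, so τ_n = 0.329946.
Rearranging for μ₀: μ₀ = (μ_n·τ_n − τ_data·x̄)/τ₀ = (-16.7864·0.329946 − 0.321384·-17.5) / 0.008562 = 0.085614/0.008562 ≈ 10.0.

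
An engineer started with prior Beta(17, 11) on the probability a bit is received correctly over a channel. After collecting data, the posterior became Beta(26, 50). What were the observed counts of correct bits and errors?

9 correct bits and 39 errors

Beta is conjugate to the binomial likelihood: posterior = Beta(a+s, b+f).
So s = 26 − 17 = 9 and f = 50 − 11 = 39.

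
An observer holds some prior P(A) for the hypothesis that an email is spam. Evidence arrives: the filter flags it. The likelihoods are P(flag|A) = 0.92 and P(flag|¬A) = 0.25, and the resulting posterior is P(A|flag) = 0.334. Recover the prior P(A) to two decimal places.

P(A) = 0.12

Bayes' rule in odds form gives O(A|E) = O(A)·[P(E|A)/P(E|¬A)], hence O(A) = O(A|E)/LR.
Posterior odds = 0.334/(1−0.334) = 0.5015. LR = 0.92/0.25 = 3.6800.
Prior odds = 0.5015/3.6800 = 0.1363, so P(A) = 0.1363/(1+0.1363) ≈ 0.12.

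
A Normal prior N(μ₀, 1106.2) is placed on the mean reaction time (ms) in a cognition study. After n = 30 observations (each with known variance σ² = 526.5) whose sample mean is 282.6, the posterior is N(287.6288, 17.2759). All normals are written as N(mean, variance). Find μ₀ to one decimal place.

μ₀ = 604.6

The posterior mean is a precision-weighted average: μ_n = (τ₀μ₀ + τ_data·x̄)/(τ₀+τ_data), with τ₀=1/σ₀² and τ_data=n/σ².
Here τ₀ = 1/1106.2 = 0.000904 and τ_data = 30/526.5 = 0.056980, so τ_n = 0.057884.
Rearranging for μ₀: μ₀ = (μ_n·τ_n − τ_data·x̄)/τ₀ = (287.6288·0.057884 − 0.056980·282.6) / 0.000904 = 0.546557/0.000904 ≈ 604.6.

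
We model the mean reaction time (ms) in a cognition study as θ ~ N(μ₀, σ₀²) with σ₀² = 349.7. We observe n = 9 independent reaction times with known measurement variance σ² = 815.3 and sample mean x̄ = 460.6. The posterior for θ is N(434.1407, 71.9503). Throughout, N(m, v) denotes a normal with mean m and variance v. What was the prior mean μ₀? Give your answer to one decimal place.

With known observation variance, the Normal–Normal posterior has precision τ_n = τ₀ + n/σ² and mean μ_n = (τ₀μ₀ + (n/σ²)x̄)/τ_n.
Here τ₀ = 1/349.7 = 0.002860 and τ_data = 9/815.3 = 0.011039, so τ_n = 0.013899.
Rearranging for μ₀: μ₀ = (μ_n·τ_n − τ_data·x̄)/τ₀ = (434.1407·0.013899 − 0.011039·460.6) / 0.002860 = 0.949558/0.002860 ≈ 332.0.

μ₀ = 332.0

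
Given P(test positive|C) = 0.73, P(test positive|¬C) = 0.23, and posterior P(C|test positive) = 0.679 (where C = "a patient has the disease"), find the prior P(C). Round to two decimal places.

P(C) = 0.40

Bayes' rule in odds form gives O(C|E) = O(C)·[P(E|C)/P(E|¬C)], hence O(C) = O(C|E)/LR.
Posterior odds = 0.679/(1−0.679) = 2.1153. LR = 0.73/0.23 = 3.1739.
Prior odds = 2.1153/3.1739 = 0.6665, so P(C) = 0.6665/(1+0.6665) ≈ 0.40.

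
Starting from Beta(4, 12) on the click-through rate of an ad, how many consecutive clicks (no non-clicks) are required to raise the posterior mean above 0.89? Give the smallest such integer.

After k clicks and 0 non-clicks the posterior is Beta(4+k, 12), with mean (4+k)/(4+12+k).
Set (4+k)/(16+k) > 0.89 and solve: k > (0.89·16 − 4)/(1 − 0.89) = 93.091.
The smallest integer exceeding 93.091 is 94.

k = 94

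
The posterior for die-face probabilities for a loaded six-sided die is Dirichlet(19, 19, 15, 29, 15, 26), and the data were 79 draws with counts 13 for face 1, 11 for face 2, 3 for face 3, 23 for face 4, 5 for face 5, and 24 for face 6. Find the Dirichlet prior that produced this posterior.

For a Dirichlet(α) prior with multinomial counts c, the posterior is Dirichlet(α + c) componentwise.
Subtract each count from the matching posterior parameter: 19−13=6, 19−11=8, 15−3=12, 29−23=6, 15−5=10, 26−24=2.

Dirichlet(6, 8, 12, 6, 10, 2)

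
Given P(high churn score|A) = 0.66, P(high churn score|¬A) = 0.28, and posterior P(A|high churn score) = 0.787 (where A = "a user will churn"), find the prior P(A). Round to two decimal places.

Bayes' rule in odds form gives O(A|E) = O(A)·[P(E|A)/P(E|¬A)], hence O(A) = O(A|E)/LR.
Posterior odds = 0.787/(1−0.787) = 3.6948. LR = 0.66/0.28 = 2.3571.
Prior odds = 3.6948/2.3571 = 1.5675, so P(A) = 1.5675/(1+1.5675) ≈ 0.61.

P(A) = 0.61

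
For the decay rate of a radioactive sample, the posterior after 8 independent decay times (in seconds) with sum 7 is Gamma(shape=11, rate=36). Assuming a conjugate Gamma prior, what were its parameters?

Gamma–exponential conjugacy: posterior shape = α + n, posterior rate = β + Σtᵢ.
So α = 11 − 8 = 3 and β = 36 − 7 = 29.

Gamma(shape=3, rate=29)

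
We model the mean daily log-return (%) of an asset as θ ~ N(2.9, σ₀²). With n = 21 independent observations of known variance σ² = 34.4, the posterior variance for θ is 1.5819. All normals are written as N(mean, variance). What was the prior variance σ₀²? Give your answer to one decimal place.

For the Normal–Normal model with known σ², precisions add: τ_n = τ₀ + n/σ².
So 1/σ₀² = 1/1.5819 − 21/34.4 = 0.632151 − 0.610465 = 0.021686.
Hence σ₀² = 1/0.021686 ≈ 46.1.

σ₀² = 46.1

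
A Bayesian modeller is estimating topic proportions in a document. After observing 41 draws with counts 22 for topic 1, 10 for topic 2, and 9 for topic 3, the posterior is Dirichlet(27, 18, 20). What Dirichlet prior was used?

For a Dirichlet(α) prior with multinomial counts c, the posterior is Dirichlet(α + c) componentwise.
Subtract each count from the matching posterior parameter: 27−22=5, 18−10=8, 20−9=11.

Dirichlet(5, 8, 11)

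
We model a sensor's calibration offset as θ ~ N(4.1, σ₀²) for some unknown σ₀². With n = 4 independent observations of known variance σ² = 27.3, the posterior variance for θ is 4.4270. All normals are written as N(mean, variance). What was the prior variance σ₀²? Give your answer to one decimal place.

For the Normal–Normal model with known σ², precisions add: τ_n = τ₀ + n/σ².
So 1/σ₀² = 1/4.4270 − 4/27.3 = 0.225887 − 0.146520 = 0.079367.
Hence σ₀² = 1/0.079367 ≈ 12.6.

σ₀² = 12.6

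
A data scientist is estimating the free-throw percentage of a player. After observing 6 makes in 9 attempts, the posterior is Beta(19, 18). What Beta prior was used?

Beta is conjugate to the binomial likelihood: posterior = Beta(a+s, b+f).
So a = 19 − 6 = 13 and b = 18 − 3 = 15.

Beta(13, 15)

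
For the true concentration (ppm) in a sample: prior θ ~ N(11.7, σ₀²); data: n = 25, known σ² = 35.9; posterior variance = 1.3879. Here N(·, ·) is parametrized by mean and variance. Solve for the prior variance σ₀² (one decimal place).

Posterior precision equals prior precision plus data precision: 1/σ_n² = 1/σ₀² + n/σ².
So 1/σ₀² = 1/1.3879 − 25/35.9 = 0.720513 − 0.696379 = 0.024134.
Hence σ₀² = 1/0.024134 ≈ 41.4.

σ₀² = 41.4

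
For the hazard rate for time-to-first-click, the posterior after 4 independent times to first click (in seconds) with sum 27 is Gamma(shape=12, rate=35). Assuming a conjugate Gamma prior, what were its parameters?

Gamma–exponential conjugacy: posterior shape = α + n, posterior rate = β + Σtᵢ.
So α = 12 − 4 = 8 and β = 35 − 27 = 8.

Gamma(shape=8, rate=8)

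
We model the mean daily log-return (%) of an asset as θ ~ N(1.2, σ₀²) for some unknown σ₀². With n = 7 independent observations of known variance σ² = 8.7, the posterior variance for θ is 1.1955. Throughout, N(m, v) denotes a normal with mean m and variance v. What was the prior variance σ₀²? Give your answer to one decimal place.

For the Normal–Normal model with known σ², precisions add: τ_n = τ₀ + n/σ².
So 1/σ₀² = 1/1.1955 − 7/8.7 = 0.836470 − 0.804598 = 0.031872.
Hence σ₀² = 1/0.031872 ≈ 31.4.

σ₀² = 31.4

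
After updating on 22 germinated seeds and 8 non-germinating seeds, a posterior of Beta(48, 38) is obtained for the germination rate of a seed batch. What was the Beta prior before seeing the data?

A Beta(α, β) prior with s successes and f failures in binomial data gives a Beta(α+s, β+f) posterior.
Subtract the data counts: 48−22=26, 38−8=30.

Beta(26, 30)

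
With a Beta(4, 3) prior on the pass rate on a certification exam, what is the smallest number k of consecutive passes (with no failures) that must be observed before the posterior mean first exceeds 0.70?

k = 4

After k passes and 0 failures the posterior is Beta(4+k, 3), with mean (4+k)/(4+3+k).
Set (4+k)/(7+k) > 0.70 and solve: k > (0.70·7 − 4)/(1 − 0.70) = 3.000.
The smallest integer exceeding 3.000 is 4.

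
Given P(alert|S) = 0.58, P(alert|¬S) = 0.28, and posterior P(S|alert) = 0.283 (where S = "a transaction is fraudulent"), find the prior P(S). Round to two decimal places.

Bayes' rule in odds form gives O(S|E) = O(S)·[P(E|S)/P(E|¬S)], hence O(S) = O(S|E)/LR.
Posterior odds = 0.283/(1−0.283) = 0.3947. LR = 0.58/0.28 = 2.0714.
Prior odds = 0.3947/2.0714 = 0.1905, so P(S) = 0.1905/(1+0.1905) ≈ 0.16.

P(S) = 0.16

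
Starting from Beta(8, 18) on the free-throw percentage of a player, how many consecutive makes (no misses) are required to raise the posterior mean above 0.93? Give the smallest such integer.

After k makes and 0 misses the posterior is Beta(8+k, 18), with mean (8+k)/(8+18+k).
Set (8+k)/(26+k) > 0.93 and solve: k > (0.93·26 − 8)/(1 − 0.93) = 231.143.
The smallest integer exceeding 231.143 is 232, and checking k=232: (240)/(258) = 0.9302 > 0.93.

k = 232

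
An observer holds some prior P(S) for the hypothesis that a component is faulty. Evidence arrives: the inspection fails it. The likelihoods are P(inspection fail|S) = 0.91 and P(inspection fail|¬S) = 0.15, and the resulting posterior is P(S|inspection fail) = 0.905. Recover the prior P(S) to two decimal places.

In odds form, posterior odds = prior odds × likelihood ratio, so prior odds = posterior odds ÷ LR.
Posterior odds = 0.905/(1−0.905) = 9.5263. LR = 0.91/0.15 = 6.0667.
Prior odds = 9.5263/6.0667 = 1.5703, so P(S) = 1.5703/(1+1.5703) ≈ 0.61.

P(S) = 0.61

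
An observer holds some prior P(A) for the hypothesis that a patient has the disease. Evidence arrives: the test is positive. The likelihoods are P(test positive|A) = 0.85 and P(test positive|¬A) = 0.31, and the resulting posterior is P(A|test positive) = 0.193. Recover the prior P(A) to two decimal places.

P(A) = 0.08

Bayes' rule in odds form gives O(A|E) = O(A)·[P(E|A)/P(E|¬A)], hence O(A) = O(A|E)/LR.
Posterior odds = 0.193/(1−0.193) = 0.2392. LR = 0.85/0.31 = 2.7419.
Prior odds = 0.2392/2.7419 = 0.0872, so P(A) = 0.0872/(1+0.0872) ≈ 0.08.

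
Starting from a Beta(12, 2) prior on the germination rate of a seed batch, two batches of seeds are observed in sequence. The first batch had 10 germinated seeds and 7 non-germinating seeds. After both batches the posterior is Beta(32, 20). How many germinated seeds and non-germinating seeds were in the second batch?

10 germinated seeds and 11 non-germinating seeds

Because Beta–binomial updating is additive in the counts, the combined data contributed (α_post−α_prior, β_post−β_prior) successes and failures.
Total across both batches: 32−12=20 germinated seeds, 20−2=18 non-germinating seeds.
Subtract the first batch: 20−10=10 germinated seeds and 18−7=11 non-germinating seeds.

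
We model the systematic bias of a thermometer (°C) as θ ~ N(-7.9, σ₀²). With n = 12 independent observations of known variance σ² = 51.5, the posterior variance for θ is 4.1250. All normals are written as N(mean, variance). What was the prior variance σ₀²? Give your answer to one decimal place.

For the Normal–Normal model with known σ², precisions add: τ_n = τ₀ + n/σ².
So 1/σ₀² = 1/4.1250 − 12/51.5 = 0.242424 − 0.233010 = 0.009414.
Hence σ₀² = 1/0.009414 ≈ 106.2.

σ₀² = 106.2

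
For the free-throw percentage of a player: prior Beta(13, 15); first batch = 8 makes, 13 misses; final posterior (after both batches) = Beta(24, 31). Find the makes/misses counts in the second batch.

3 makes and 3 misses

Sequential conjugate updates are equivalent to a single update on the pooled data, so total successes = posterior α − prior α and total failures = posterior β − prior β.
Total across both batches: 24−13=11 makes, 31−15=16 misses.
Subtract the first batch: 11−8=3 makes and 16−13=3 misses.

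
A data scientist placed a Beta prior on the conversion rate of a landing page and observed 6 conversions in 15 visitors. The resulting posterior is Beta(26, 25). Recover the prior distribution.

A Beta(a, b) prior with s successes and f failures in binomial data gives a Beta(a+s, b+f) posterior.
Subtract the data counts: 26−6=20, 25−9=16.

Beta(20, 16)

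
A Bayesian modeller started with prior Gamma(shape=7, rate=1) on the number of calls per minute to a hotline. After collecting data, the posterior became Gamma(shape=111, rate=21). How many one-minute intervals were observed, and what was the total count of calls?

Gamma–Poisson conjugacy: posterior shape = α + Σxᵢ, posterior rate = β + n.
Matching: Σxᵢ = 111 − 7 = 104 and n = 21 − 1 = 20.

n = 20 one-minute intervals with total 104 calls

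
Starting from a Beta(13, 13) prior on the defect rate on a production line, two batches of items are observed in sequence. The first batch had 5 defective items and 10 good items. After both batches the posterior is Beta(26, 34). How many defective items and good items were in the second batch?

Sequential conjugate updates are equivalent to a single update on the pooled data, so total successes = posterior α − prior α and total failures = posterior β − prior β.
Total across both batches: 26−13=13 defective items, 34−13=21 good items.
Subtract the first batch: 13−5=8 defective items and 21−10=11 good items.

8 defective items and 11 good items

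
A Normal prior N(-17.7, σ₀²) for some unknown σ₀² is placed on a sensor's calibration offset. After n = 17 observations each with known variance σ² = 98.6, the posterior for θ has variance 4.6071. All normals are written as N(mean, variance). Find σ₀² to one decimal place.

For the Normal–Normal model with known σ², precisions add: τ_n = τ₀ + n/σ².
So 1/σ₀² = 1/4.6071 − 17/98.6 = 0.217056 − 0.172414 = 0.044642.
Hence σ₀² = 1/0.044642 ≈ 22.4.

σ₀² = 22.4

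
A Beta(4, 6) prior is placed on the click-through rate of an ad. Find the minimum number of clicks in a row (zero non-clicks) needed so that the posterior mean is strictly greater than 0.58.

k = 5

After k clicks and 0 non-clicks the posterior is Beta(4+k, 6), with mean (4+k)/(4+6+k).
Set (4+k)/(10+k) > 0.58 and solve: k > (0.58·10 − 4)/(1 − 0.58) = 4.286.
The smallest integer exceeding 4.286 is 5, and checking k=5: (9)/(15) = 0.6000 > 0.58.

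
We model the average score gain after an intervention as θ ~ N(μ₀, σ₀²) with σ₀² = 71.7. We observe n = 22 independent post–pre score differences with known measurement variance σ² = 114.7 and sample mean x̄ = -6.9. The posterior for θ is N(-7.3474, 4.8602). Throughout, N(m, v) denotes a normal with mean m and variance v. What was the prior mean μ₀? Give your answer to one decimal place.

The posterior mean is a precision-weighted average: μ_n = (τ₀μ₀ + τ_data·x̄)/(τ₀+τ_data), with τ₀=1/σ₀² and τ_data=n/σ².
Here τ₀ = 1/71.7 = 0.013947 and τ_data = 22/114.7 = 0.191805, so τ_n = 0.205752.
Rearranging for μ₀: μ₀ = (μ_n·τ_n − τ_data·x̄)/τ₀ = (-7.3474·0.205752 − 0.191805·-6.9) / 0.013947 = -0.188288/0.013947 ≈ -13.5.

μ₀ = -13.5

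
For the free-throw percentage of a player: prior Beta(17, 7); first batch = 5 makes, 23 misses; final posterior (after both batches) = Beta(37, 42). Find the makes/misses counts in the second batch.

Sequential conjugate updates are equivalent to a single update on the pooled data, so total successes = posterior α − prior α and total failures = posterior β − prior β.
Total across both batches: 37−17=20 makes, 42−7=35 misses.
Subtract the first batch: 20−5=15 makes and 35−23=12 misses.

15 makes and 12 misses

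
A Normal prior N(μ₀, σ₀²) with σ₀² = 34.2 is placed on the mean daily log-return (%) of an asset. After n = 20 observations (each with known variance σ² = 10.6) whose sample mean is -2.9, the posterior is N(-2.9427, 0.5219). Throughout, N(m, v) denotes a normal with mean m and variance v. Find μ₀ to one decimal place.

The posterior mean is a precision-weighted average: μ_n = (τ₀μ₀ + τ_data·x̄)/(τ₀+τ_data), with τ₀=1/σ₀² and τ_data=n/σ².
Here τ₀ = 1/34.2 = 0.029240 and τ_data = 20/10.6 = 1.886792, so τ_n = 1.916032.
Rearranging for μ₀: μ₀ = (μ_n·τ_n − τ_data·x̄)/τ₀ = (-2.9427·1.916032 − 1.886792·-2.9) / 0.029240 = -0.166611/0.029240 ≈ -5.7.

μ₀ = -5.7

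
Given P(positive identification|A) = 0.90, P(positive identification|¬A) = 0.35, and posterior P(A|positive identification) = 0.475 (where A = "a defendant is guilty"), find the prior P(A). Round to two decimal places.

Bayes' rule in odds form gives O(A|E) = O(A)·[P(E|A)/P(E|¬A)], hence O(A) = O(A|E)/LR.
Posterior odds = 0.475/(1−0.475) = 0.9048. LR = 0.90/0.35 = 2.5714.
Prior odds = 0.9048/2.5714 = 0.3519, so P(A) = 0.3519/(1+0.3519) ≈ 0.26.

P(A) = 0.26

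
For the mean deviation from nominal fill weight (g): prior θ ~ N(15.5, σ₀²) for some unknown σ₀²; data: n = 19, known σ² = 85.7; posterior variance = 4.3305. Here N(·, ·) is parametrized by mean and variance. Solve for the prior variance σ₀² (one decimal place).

σ₀² = 108.5

For the Normal–Normal model with known σ², precisions add: τ_n = τ₀ + n/σ².
So 1/σ₀² = 1/4.3305 − 19/85.7 = 0.230920 − 0.221704 = 0.009216.
Hence σ₀² = 1/0.009216 ≈ 108.5.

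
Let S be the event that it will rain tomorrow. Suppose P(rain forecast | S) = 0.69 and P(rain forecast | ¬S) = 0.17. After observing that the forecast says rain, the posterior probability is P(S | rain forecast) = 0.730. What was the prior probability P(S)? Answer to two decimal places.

In odds form, posterior odds = prior odds × likelihood ratio, so prior odds = posterior odds ÷ LR.
Posterior odds = 0.730/(1−0.730) = 2.7037. LR = 0.69/0.17 = 4.0588.
Prior odds = 2.7037/4.0588 = 0.6661, so P(S) = 0.6661/(1+0.6661) ≈ 0.40.

P(S) = 0.40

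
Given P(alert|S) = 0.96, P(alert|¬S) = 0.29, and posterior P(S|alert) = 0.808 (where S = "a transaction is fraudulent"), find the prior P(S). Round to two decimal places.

P(S) = 0.56

In odds form, posterior odds = prior odds × likelihood ratio, so prior odds = posterior odds ÷ LR.
Posterior odds = 0.808/(1−0.808) = 4.2083. LR = 0.96/0.29 = 3.3103.
Prior odds = 4.2083/3.3103 = 1.2713, so P(S) = 1.2713/(1+1.2713) ≈ 0.56.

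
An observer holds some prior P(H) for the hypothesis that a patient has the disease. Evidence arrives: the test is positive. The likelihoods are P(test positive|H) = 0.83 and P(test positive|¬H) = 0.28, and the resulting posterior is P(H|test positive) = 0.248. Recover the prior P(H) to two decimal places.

In odds form, posterior odds = prior odds × likelihood ratio, so prior odds = posterior odds ÷ LR.
Posterior odds = 0.248/(1−0.248) = 0.3298. LR = 0.83/0.28 = 2.9643.
Prior odds = 0.3298/2.9643 = 0.1113, so P(H) = 0.1113/(1+0.1113) ≈ 0.10.

P(H) = 0.10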